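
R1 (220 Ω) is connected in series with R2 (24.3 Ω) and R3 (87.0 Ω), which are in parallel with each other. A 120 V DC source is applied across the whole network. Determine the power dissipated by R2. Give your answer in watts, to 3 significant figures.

3.74 W

Collapse R2‖R3 to a single equivalent, reducing the network to two series elements.
R_p = (24.3×87.0)/(24.3+87.0) = 18.99 Ω
R_total = 220 + 18.99 = 239.0 Ω
I = V / R_total = 120 / 239.0 = 0.5021 A
Voltage across the parallel pair: V_p = I × R_p = 0.5021 × 18.99 = 9.537 V
R2 is across V_p, so use P = V²/R for that branch.
P_R2 = (9.537)² / 24.3 = 3.743 W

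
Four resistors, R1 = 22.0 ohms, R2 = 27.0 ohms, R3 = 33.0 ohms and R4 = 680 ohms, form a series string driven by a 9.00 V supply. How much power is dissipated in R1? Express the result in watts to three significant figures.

0.00307 W

Since the resistors are in series they all carry the loop current I = V/R_total; the power in any one is I²R.
R_total = 22.0 + 27.0 + 33.0 + 680 = 762.0 Ω
I = V / R_total = 9.00 / 762.0 = 0.01181 A
P_R1 = I² × R1 = (0.01181)² × 22.0 = 0.003069 W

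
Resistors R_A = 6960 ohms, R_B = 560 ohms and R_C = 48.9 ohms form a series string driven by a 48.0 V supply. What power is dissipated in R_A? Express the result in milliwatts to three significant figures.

The current is common to all series resistors; compute it, then apply P = I²R for the target.
R_total = 6960 + 560 + 48.9 = 7569 Ω
I = V / R_total = 48.0 / 7569 = 0.006342 A
P_R_A = I² × R_A = (0.006342)² × 6960 = 0.2799 W

280 mW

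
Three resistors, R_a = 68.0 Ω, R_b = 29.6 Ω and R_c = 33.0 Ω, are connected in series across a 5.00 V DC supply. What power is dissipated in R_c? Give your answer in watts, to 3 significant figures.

0.0484 W

Every series element carries the same I. Get I from the total resistance, then P = I² × R_c.
R_total = 68.0 + 29.6 + 33.0 = 130.6 Ω
I = V / R_total = 5.00 / 130.6 = 0.03828 A
P_R_c = I² × R_c = (0.03828)² × 33.0 = 0.04837 W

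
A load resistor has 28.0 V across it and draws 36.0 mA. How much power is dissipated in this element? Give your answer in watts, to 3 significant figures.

1.01 W

Since both terminal voltage and current are stated, P = V I gives the power in one step.
P = 28.0 V × 0.03600 A = 1.008 W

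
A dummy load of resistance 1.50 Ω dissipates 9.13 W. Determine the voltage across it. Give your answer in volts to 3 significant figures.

The two known quantities fix the third via V = √(P R).
V = √(9.13 × 1.50) = 3.701 V

3.70 V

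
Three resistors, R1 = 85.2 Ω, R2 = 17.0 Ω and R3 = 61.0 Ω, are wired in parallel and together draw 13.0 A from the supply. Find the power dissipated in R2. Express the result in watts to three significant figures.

We need the common branch voltage; get it from I_total × R_eq, then P = V²/R for the branch.
1/R_eq = 1/85.2 + 1/17.0 + 1/61.0 ⇒ R_eq = 11.50 Ω
V = I_total × R_eq = 13.00 × 11.50 = 149.5 V
P_R2 = V² / R2 = (149.5)² / 17.0 = 1315 W

1310 W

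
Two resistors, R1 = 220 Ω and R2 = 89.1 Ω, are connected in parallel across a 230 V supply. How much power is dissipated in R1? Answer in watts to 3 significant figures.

240 W

The supply voltage appears across each parallel branch — just use P = V²/R1.
P_R1 = V² / R1 = (230)² / 220 Ω = 240.5 W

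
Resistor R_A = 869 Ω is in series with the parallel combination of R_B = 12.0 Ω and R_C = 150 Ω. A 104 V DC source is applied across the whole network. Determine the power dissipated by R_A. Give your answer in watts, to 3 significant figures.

12.1 W

Collapse R_B‖R_C to a single equivalent, reducing the network to two series elements.
R_p = (12.0×150)/(12.0+150) = 11.11 Ω
R_total = 869 + 11.11 = 880.1 Ω
I = V / R_total = 104 / 880.1 = 0.1182 A
All the current flows through R_A; use P = I²R.
P_R_A = (0.1182)² × 869 = 12.13 W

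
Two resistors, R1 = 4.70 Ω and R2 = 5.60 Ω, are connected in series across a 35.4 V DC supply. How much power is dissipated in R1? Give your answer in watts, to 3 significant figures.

The current is common to all series resistors; compute it, then apply P = I²R for the target.
R_total = 4.70 + 5.60 = 10.30 Ω
I = V / R_total = 35.4 / 10.30 = 3.437 A
P_R1 = I² × R1 = (3.437)² × 4.70 = 55.52 W

55.5 W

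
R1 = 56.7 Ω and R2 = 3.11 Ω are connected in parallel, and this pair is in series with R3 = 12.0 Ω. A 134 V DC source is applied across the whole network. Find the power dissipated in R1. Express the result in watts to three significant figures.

12.3 W

First find R_p for the parallel pair, then treat R_p + R3 as a series loop.
R_p = (56.7×3.11)/(56.7+3.11) = 2.948 Ω
R_total = R_p + 12.0 = 2.948 + 12.0 = 14.95 Ω
I = V / R_total = 134 / 14.95 = 8.964 A
Voltage across the parallel pair: V_p = I × R_p = 8.964 × 2.948 = 26.43 V
Use P = V²/R for R1 with V = V_p.
P_R1 = (26.43)² / 56.7 = 12.32 W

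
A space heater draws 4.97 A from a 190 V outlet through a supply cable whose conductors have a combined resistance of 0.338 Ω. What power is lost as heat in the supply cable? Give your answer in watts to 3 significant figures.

The supply cable and load are in series, so the same current flows in both; the loss is I²R_line.
The supply cable carries the full 4.97 A.
P_line = I² R_line = (4.970)² × 0.338 = 8.349 W

8.35 W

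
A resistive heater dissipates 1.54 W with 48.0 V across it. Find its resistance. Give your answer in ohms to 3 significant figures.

Inverting the appropriate power form: R = V² / P.
R = (48.0)² / 1.54 = 1496 Ω

1500 Ω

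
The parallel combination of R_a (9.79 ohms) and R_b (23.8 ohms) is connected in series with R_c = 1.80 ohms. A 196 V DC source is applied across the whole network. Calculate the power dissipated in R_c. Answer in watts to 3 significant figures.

906 W

Collapse the R_a‖R_b pair into one equivalent R_p; then R_p and R_c form a series string.
R_p = (9.79×23.8)/(9.79+23.8) = 6.937 Ω
R_total = R_p + 1.80 = 6.937 + 1.80 = 8.737 Ω
I = V / R_total = 196 / 8.737 = 22.43 A
R_c is the series element, so its power is I²R.
P_R_c = (22.43)² × 1.80 = 905.9 W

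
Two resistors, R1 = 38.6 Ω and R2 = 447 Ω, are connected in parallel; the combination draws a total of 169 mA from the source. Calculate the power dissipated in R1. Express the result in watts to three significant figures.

Only the total current is stated, so first find the parallel equivalent to get the voltage across the combination.
1/R_eq = 1/38.6 + 1/447 ⇒ R_eq = 35.53 Ω
V = I_total × R_eq = 0.1690 × 35.53 = 6.005 V
P_R1 = V² / R1 = (6.005)² / 38.6 = 0.9342 W

0.934 W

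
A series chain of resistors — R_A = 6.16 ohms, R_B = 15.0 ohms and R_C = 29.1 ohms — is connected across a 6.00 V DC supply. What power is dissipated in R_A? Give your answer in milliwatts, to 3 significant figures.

87.8 mW

Since the resistors are in series they all carry the loop current I = V/R_total; the power in any one is I²R.
R_total = 6.16 + 15.0 + 29.1 = 50.26 Ω
I = V / R_total = 6.00 / 50.26 = 0.1194 A
P_R_A = I² × R_A = (0.1194)² × 6.16 = 0.08779 W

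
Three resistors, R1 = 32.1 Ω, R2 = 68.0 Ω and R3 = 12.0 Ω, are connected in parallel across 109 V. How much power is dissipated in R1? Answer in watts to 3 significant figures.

370 W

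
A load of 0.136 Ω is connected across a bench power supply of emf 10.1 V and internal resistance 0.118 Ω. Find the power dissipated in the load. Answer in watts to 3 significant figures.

215 W

With r and R in series, I = ε/(r+R); the load dissipates I²R.
I = ε / (r + R) = 10.1 / (0.118 + 0.136) = 39.76 A
P_load = I² R = (39.76)² × 0.136 = 215.0 W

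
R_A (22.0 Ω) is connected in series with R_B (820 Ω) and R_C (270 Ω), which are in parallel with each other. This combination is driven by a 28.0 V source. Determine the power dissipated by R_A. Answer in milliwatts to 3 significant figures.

Reduce the parallel pair to R_p first; the network is then a simple series string.
R_p = (820×270)/(820+270) = 203.1 Ω
R_total = 22.0 + 203.1 = 225.1 Ω
I = V / R_total = 28.0 / 225.1 = 0.1244 A
All the current flows through R_A; use P = I²R.
P_R_A = (0.1244)² × 22.0 = 0.3403 W

340 mW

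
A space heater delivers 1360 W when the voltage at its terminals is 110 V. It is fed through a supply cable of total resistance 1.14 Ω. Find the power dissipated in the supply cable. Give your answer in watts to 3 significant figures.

Line loss is just I²R for the cable — we know both I and R_line directly.
I = P / V = 1360 / 110 = 12.36 A through the supply cable.
P_line = I² R_line = (12.36)² × 1.14 = 174.3 W

174 W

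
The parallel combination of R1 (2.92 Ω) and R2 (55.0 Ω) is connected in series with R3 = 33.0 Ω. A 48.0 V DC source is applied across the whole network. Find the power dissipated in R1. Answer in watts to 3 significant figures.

4.74 W

First find R_p for the parallel pair, then treat R_p + R3 as a series loop.
R_p = (2.92×55.0)/(2.92+55.0) = 2.773 Ω
R_total = R_p + 33.0 = 2.773 + 33.0 = 35.77 Ω
I = V / R_total = 48.0 / 35.77 = 1.342 A
Voltage across the parallel pair: V_p = I × R_p = 1.342 × 2.773 = 3.721 V
Use P = V²/R for R1 with V = V_p.
P_R1 = (3.721)² / 2.92 = 4.741 W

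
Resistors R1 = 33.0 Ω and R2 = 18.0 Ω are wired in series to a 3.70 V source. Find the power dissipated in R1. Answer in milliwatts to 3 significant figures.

174 mW

Since the resistors are in series they all carry the loop current I = V/R_total; the power in any one is I²R.
R_total = 33.0 + 18.0 = 51.00 Ω
I = V / R_total = 3.70 / 51.00 = 0.07255 A
P_R1 = I² × R1 = (0.07255)² × 33.0 = 0.1737 W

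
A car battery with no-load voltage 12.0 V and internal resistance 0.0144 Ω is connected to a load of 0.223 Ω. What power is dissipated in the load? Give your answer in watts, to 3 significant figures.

Find the circuit current first, then P = I²R for the load (series elements share I).
I = ε / (r + R) = 12.0 / (0.0144 + 0.223) = 50.55 A
P_load = I² R = (50.55)² × 0.223 = 569.8 W

570 W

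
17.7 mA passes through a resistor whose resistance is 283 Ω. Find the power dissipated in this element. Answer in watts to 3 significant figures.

0.0887 W

Current and resistance are given, so P = I²R is the direct form.
P = (0.01770 A)² × 283 Ω = 0.08866 W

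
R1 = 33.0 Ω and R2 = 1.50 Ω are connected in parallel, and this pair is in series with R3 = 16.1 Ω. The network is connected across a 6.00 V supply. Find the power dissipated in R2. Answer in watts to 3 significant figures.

0.161 W

Combine R1 and R2 into their parallel equivalent first, reducing the network to two series resistors.
R_p = (33.0×1.50)/(33.0+1.50) = 1.435 Ω
R_total = R_p + 16.1 = 1.435 + 16.1 = 17.53 Ω
I = V / R_total = 6.00 / 17.53 = 0.3422 A
Voltage across the parallel pair: V_p = I × R_p = 0.3422 × 1.435 = 0.4909 V
R2 has V_p across it, so P = V_p²/R2.
P_R2 = (0.4909)² / 1.50 = 0.1607 W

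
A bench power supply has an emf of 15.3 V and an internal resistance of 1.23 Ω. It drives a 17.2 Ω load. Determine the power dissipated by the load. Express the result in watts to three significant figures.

11.9 W

Load and internal resistance form a series loop — compute the loop current, then the load power via I²R.
I = ε / (r + R) = 15.3 / (1.23 + 17.2) = 0.8302 A
P_load = I² R = (0.8302)² × 17.2 = 11.85 W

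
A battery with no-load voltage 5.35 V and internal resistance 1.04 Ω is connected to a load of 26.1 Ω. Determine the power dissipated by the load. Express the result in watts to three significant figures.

1.01 W

The internal resistance and the load are in series, so the same I flows through both; get I from ε/(r+R), then I²R for the load.
I = ε / (r + R) = 5.35 / (1.04 + 26.1) = 0.1971 A
P_load = I² R = (0.1971)² × 26.1 = 1.014 W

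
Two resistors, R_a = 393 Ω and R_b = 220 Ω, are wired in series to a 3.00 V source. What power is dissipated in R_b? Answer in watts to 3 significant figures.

The current is common to all series resistors; compute it, then apply P = I²R for the target.
R_total = 393 + 220 = 613.0 Ω
I = V / R_total = 3.00 / 613.0 = 0.004894 A
P_R_b = I² × R_b = (0.004894)² × 220 = 0.005269 W

0.00527 W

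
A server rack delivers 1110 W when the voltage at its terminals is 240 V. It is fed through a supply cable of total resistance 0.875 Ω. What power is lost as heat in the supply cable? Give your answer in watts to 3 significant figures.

Only the current and the line resistance are needed for the I²R loss.
I = P / V = 1110 / 240 = 4.625 A through the supply cable.
P_line = I² R_line = (4.625)² × 0.875 = 18.72 W

18.7 W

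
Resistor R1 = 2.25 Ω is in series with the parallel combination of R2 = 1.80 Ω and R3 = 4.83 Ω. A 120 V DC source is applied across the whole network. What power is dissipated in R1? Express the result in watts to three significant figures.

2550 W

Collapse R2‖R3 to a single equivalent, reducing the network to two series elements.
R_p = (1.80×4.83)/(1.80+4.83) = 1.311 Ω
R_total = 2.25 + 1.311 = 3.561 Ω
I = V / R_total = 120 / 3.561 = 33.70 A
R1 is in the main series path, so its power is I²R1.
P_R1 = (33.70)² × 2.25 = 2555 W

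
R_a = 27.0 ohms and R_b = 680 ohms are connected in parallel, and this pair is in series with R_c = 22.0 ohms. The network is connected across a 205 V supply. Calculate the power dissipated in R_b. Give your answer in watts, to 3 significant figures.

18.1 W

Reduce the parallel combination to a single R_p; the circuit then becomes R_p in series with the remaining resistor.
R_p = (27.0×680)/(27.0+680) = 25.97 Ω
R_total = R_p + 22.0 = 25.97 + 22.0 = 47.97 Ω
I = V / R_total = 205 / 47.97 = 4.274 A
Voltage across the parallel pair: V_p = I × R_p = 4.274 × 25.97 = 111.0 V
Use P = V²/R for R_b with V = V_p.
P_R_b = (111.0)² / 680 = 18.11 W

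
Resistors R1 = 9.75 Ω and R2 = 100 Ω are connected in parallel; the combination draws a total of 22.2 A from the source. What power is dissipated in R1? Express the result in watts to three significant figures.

Parallel branches share V, not I — compute V via R_eq, then use V²/R for the target branch.
1/R_eq = 1/9.75 + 1/100 ⇒ R_eq = 8.884 Ω
V = I_total × R_eq = 22.20 × 8.884 = 197.2 V
P_R1 = V² / R1 = (197.2)² / 9.75 = 3989 W

3990 W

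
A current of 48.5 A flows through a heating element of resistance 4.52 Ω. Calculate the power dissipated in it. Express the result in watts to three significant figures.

10600 W

With I and R stated, P = I²R applies in one step.
P = (48.50 A)² × 4.52 Ω = 10630 W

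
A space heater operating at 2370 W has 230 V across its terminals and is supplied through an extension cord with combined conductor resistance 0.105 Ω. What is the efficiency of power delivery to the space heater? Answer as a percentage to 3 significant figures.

I = P / V = 2370 / 230 = 10.30 A through the extension cord.
P_line = I² R_line = (10.30)² × 0.105 = 11.15 W
P_source = P_load + P_line = 2370 + 11.15 = 2381 W
η = P_load / P_source = 2370 / 2381 = 0.9953

99.5 %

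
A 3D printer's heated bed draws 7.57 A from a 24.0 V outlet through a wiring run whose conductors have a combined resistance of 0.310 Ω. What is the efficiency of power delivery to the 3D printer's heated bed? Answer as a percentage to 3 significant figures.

90.2 %

The wiring run carries the full 7.57 A.
P_line = I² R_line = (7.570)² × 0.310 = 17.76 W
P_source = V I = 24.0 × 7.570 = 181.7 W; P_load = 163.9 W
η = P_load / P_source = 163.9 / 181.7 = 0.9022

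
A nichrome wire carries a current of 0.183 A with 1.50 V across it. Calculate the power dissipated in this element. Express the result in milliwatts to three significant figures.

274 mW

With V and I both given, power follows immediately from P = V I.
P = 1.50 V × 0.1830 A = 0.2745 W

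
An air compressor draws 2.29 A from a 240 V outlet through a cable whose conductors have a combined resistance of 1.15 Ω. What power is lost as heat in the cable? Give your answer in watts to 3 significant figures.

6.03 W

The cable is a series resistance carrying the load current; its dissipation is I²R_line.
The cable carries the full 2.29 A.
P_line = I² R_line = (2.290)² × 1.15 = 6.031 W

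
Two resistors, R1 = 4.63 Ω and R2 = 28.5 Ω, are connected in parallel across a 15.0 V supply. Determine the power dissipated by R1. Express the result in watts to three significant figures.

48.6 W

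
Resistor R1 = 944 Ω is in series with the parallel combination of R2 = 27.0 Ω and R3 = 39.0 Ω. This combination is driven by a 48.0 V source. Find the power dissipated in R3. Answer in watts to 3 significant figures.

First combine the parallel branches into one equivalent R_p, then R1 + R_p is a series pair.
R_p = (27.0×39.0)/(27.0+39.0) = 15.95 Ω
R_total = 944 + 15.95 = 960.0 Ω
I = V / R_total = 48.0 / 960.0 = 0.05000 A
Voltage across the parallel pair: V_p = I × R_p = 0.05000 × 15.95 = 0.7978 V
With V_p across R3, its power is V_p²/R3.
P_R3 = (0.7978)² / 39.0 = 0.01632 W

0.0163 W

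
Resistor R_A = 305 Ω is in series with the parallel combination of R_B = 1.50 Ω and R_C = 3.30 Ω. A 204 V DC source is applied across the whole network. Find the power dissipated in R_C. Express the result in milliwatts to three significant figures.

143 mW

Replace R_B and R_C with their parallel equivalent so the circuit becomes R_A in series with R_p.
R_p = (1.50×3.30)/(1.50+3.30) = 1.031 Ω
R_total = 305 + 1.031 = 306.0 Ω
I = V / R_total = 204 / 306.0 = 0.6666 A
Voltage across the parallel pair: V_p = I × R_p = 0.6666 × 1.031 = 0.6874 V
R_C sees V_p directly, so P = V_p² / R_C.
P_R_C = (0.6874)² / 3.30 = 0.1432 W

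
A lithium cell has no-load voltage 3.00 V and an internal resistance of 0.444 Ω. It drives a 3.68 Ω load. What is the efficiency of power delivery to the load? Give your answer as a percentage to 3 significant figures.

89.2 %

Both r and R carry the same current, so the power split is just the resistance split: η = R/(R+r).
η = R / (R + r) = 3.68 / (3.68 + 0.444) = 0.8923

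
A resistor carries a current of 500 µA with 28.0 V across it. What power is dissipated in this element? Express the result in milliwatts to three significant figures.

14.0 mW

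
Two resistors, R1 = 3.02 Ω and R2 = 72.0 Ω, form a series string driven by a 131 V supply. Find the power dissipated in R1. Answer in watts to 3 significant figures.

Series elements share the same current, so find I first, then use P = I²R.
R_total = 3.02 + 72.0 = 75.02 Ω
I = V / R_total = 131 / 75.02 = 1.746 A
P_R1 = I² × R1 = (1.746)² × 3.02 = 9.209 W

9.21 W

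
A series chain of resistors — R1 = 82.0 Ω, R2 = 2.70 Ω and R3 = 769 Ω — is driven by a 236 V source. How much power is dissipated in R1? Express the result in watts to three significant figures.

Since the resistors are in series they all carry the loop current I = V/R_total; the power in any one is I²R.
R_total = 82.0 + 2.70 + 769 = 853.7 Ω
I = V / R_total = 236 / 853.7 = 0.2764 A
P_R1 = I² × R1 = (0.2764)² × 82.0 = 6.267 W

6.27 W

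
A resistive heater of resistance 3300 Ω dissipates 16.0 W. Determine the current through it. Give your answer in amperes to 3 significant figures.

0.0696 A

The two known quantities fix the third via I = √(P / R).
I = √(16.0 / 3300) = 0.06963 A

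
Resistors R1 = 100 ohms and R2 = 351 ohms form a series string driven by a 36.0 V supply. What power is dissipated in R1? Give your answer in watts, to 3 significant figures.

The current is common to all series resistors; compute it, then apply P = I²R for the target.
R_total = 100 + 351 = 451.0 Ω
I = V / R_total = 36.0 / 451.0 = 0.07982 A
P_R1 = I² × R1 = (0.07982)² × 100 = 0.6372 W

0.637 W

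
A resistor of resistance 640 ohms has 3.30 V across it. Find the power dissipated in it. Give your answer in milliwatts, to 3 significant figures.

17.0 mW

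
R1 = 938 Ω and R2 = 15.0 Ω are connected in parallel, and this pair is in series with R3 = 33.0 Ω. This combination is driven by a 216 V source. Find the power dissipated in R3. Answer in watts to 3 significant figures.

Reduce the parallel combination to a single R_p; the circuit then becomes R_p in series with the remaining resistor.
R_p = (938×15.0)/(938+15.0) = 14.76 Ω
R_total = R_p + 33.0 = 14.76 + 33.0 = 47.76 Ω
I = V / R_total = 216 / 47.76 = 4.522 A
R3 carries the full series current, so P = I²R.
P_R3 = (4.522)² × 33.0 = 674.9 W

675 W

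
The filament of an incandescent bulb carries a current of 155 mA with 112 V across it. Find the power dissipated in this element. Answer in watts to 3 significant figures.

17.4 W

With V and I both given, power follows immediately from P = V I.
P = 112 V × 0.1550 A = 17.36 W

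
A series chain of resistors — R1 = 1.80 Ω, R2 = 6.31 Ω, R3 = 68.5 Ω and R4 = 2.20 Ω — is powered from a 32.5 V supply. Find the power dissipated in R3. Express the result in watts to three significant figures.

11.6 W

The current is common to all series resistors; compute it, then apply P = I²R for the target.
R_total = 1.80 + 6.31 + 68.5 + 2.20 = 78.81 Ω
I = V / R_total = 32.5 / 78.81 = 0.4124 A
P_R3 = I² × R3 = (0.4124)² × 68.5 = 11.65 W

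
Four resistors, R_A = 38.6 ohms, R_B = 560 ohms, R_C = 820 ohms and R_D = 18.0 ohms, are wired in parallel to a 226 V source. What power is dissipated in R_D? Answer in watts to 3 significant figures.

2840 W

R_D sits directly across the source, so P = V²/R with V = 226 V.
P_R_D = V² / R_D = (226)² / 18.0 Ω = 2838 W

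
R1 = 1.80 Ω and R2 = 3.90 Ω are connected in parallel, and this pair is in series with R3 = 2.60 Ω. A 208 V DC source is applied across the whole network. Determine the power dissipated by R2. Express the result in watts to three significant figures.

Collapse the R1‖R2 pair into one equivalent R_p; then R_p and R3 form a series string.
R_p = (1.80×3.90)/(1.80+3.90) = 1.232 Ω
R_total = R_p + 2.60 = 1.232 + 2.60 = 3.832 Ω
I = V / R_total = 208 / 3.832 = 54.29 A
Voltage across the parallel pair: V_p = I × R_p = 54.29 × 1.232 = 66.86 V
R2 sits across V_p; its power is V_p²/R.
P_R2 = (66.86)² / 3.90 = 1146 W

1150 W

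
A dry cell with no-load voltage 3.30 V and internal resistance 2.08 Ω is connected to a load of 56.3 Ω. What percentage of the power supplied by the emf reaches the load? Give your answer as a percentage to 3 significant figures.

η = P_load/(P_load+P_int) = I²R/(I²R+I²r) = R/(R+r) — the I² cancels for series elements.
η = R / (R + r) = 56.3 / (56.3 + 2.08) = 0.9644

96.4 %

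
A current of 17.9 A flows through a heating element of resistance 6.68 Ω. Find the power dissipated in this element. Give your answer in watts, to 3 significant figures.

With I and R stated, P = I²R applies in one step.
P = (17.90 A)² × 6.68 Ω = 2140 W

2140 W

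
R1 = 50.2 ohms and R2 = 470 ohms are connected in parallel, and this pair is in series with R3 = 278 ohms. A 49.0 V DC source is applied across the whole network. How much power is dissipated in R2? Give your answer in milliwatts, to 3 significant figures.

First find R_p for the parallel pair, then treat R_p + R3 as a series loop.
R_p = (50.2×470)/(50.2+470) = 45.36 Ω
R_total = R_p + 278 = 45.36 + 278 = 323.4 Ω
I = V / R_total = 49.0 / 323.4 = 0.1515 A
Voltage across the parallel pair: V_p = I × R_p = 0.1515 × 45.36 = 6.873 V
Use P = V²/R for R2 with V = V_p.
P_R2 = (6.873)² / 470 = 0.1005 W

101 mW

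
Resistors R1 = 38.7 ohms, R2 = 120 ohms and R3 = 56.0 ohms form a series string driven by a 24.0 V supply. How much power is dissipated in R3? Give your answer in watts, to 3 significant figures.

Series elements share the same current, so find I first, then use P = I²R.
R_total = 38.7 + 120 + 56.0 = 214.7 Ω
I = V / R_total = 24.0 / 214.7 = 0.1118 A
P_R3 = I² × R3 = (0.1118)² × 56.0 = 0.6998 W

0.700 W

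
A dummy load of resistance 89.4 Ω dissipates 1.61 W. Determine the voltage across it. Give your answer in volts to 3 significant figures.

12.0 V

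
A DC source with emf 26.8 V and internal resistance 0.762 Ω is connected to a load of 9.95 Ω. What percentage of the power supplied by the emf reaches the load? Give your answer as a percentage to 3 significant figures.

Both r and R carry the same current, so the power split is just the resistance split: η = R/(R+r).
η = R / (R + r) = 9.95 / (9.95 + 0.762) = 0.9289

92.9 %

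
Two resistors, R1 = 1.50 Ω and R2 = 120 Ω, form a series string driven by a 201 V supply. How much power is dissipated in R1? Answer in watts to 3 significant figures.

Since the resistors are in series they all carry the loop current I = V/R_total; the power in any one is I²R.
R_total = 1.50 + 120 = 121.5 Ω
I = V / R_total = 201 / 121.5 = 1.654 A
P_R1 = I² × R1 = (1.654)² × 1.50 = 4.105 W

4.11 W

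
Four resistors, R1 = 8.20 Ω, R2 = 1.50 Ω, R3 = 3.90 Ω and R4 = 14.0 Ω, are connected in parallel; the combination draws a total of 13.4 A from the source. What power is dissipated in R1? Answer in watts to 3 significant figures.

The branches share the same voltage, but only the total current is given — find V from the equivalent resistance first.
1/R_eq = 1/8.20 + 1/1.50 + 1/3.90 + 1/14.0 ⇒ R_eq = 0.8957 Ω
V = I_total × R_eq = 13.40 × 0.8957 = 12.00 V
P_R1 = V² / R1 = (12.00)² / 8.20 = 17.57 W

17.6 W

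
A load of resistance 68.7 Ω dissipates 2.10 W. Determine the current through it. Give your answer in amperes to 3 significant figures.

0.175 A

Inverting the appropriate power form: I = √(P / R).
I = √(2.10 / 68.7) = 0.1748 A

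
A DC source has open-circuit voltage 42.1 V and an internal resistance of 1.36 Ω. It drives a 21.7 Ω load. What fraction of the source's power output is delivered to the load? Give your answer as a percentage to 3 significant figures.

η = P_load/(P_load+P_int) = I²R/(I²R+I²r) = R/(R+r) — the I² cancels for series elements.
η = R / (R + r) = 21.7 / (21.7 + 1.36) = 0.9410

94.1 %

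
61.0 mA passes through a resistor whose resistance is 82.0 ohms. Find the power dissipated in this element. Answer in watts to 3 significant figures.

Current and resistance are given, so P = I²R is the direct form.
P = (0.06100 A)² × 82.0 Ω = 0.3051 W

0.305 W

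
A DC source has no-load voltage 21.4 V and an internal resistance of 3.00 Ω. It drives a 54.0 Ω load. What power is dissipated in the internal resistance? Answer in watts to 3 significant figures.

The internal resistance carries the same current as the load; P_int = I²r.
I = ε / (r + R) = 21.4 / (3.00 + 54.0) = 0.3754 A
P_int = I² r = (0.3754)² × 3.00 = 0.4229 W

0.423 W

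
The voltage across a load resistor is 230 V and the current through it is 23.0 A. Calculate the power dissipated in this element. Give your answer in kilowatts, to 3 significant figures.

V and I are known directly — P = V I, no intermediate step needed.
P = 230 V × 23.00 A = 5290 W

5.29 kW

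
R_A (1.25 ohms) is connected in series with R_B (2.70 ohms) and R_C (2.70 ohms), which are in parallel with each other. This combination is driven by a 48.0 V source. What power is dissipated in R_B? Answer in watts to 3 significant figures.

Collapse R_B‖R_C to a single equivalent, reducing the network to two series elements.
R_p = (2.70×2.70)/(2.70+2.70) = 1.350 Ω
R_total = 1.25 + 1.350 = 2.600 Ω
I = V / R_total = 48.0 / 2.600 = 18.46 A
Voltage across the parallel pair: V_p = I × R_p = 18.46 × 1.350 = 24.92 V
R_B sees V_p directly, so P = V_p² / R_B.
P_R_B = (24.92)² / 2.70 = 230.1 W

230 W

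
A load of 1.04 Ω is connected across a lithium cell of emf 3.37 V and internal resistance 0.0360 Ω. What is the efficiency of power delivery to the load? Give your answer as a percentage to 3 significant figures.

η = P_load/(P_load+P_int) = I²R/(I²R+I²r) = R/(R+r) — the I² cancels for series elements.
η = R / (R + r) = 1.04 / (1.04 + 0.0360) = 0.9665

96.7 %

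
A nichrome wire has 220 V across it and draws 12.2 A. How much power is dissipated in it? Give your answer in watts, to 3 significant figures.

2680 W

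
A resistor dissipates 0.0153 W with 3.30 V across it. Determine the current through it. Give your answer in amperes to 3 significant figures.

0.00464 A

Rearranging the power relation for the two known quantities gives I = P / V.
I = 0.0153 / 3.30 = 0.004636 A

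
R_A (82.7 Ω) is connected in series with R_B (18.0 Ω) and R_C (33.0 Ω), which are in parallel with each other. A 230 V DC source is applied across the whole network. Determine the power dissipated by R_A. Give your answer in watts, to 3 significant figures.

Replace R_B and R_C with their parallel equivalent so the circuit becomes R_A in series with R_p.
R_p = (18.0×33.0)/(18.0+33.0) = 11.65 Ω
R_total = 82.7 + 11.65 = 94.35 Ω
I = V / R_total = 230 / 94.35 = 2.438 A
R_A is in the main series path, so its power is I²R_A.
P_R_A = (2.438)² × 82.7 = 491.5 W

491 W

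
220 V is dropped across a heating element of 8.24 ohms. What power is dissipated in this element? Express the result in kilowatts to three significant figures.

Voltage and resistance are given, so P = V²/R is the one-step route.
P = (220 V)² / 8.24 Ω = 5874 W

5.87 kW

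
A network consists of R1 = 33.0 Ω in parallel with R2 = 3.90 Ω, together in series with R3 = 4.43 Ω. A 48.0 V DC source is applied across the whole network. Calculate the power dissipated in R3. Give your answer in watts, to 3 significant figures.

163 W

Combine R1 and R2 into their parallel equivalent first, reducing the network to two series resistors.
R_p = (33.0×3.90)/(33.0+3.90) = 3.488 Ω
R_total = R_p + 4.43 = 3.488 + 4.43 = 7.918 Ω
I = V / R_total = 48.0 / 7.918 = 6.062 A
R3 is the series element, so its power is I²R.
P_R3 = (6.062)² × 4.43 = 162.8 W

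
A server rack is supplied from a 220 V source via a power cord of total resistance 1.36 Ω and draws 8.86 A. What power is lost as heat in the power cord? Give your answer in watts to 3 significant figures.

The power cord and load are in series, so the same current flows in both; the loss is I²R_line.
The power cord carries the full 8.86 A.
P_line = I² R_line = (8.860)² × 1.36 = 106.8 W

107 W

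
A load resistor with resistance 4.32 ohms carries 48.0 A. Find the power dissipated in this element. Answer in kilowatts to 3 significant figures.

With I and R stated, P = I²R applies in one step.
P = (48.00 A)² × 4.32 Ω = 9953 W

9.95 kW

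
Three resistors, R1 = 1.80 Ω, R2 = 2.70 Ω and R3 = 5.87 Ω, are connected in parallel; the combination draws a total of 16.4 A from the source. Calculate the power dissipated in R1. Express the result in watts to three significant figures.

Only the total current is stated, so first find the parallel equivalent to get the voltage across the combination.
1/R_eq = 1/1.80 + 1/2.70 + 1/5.87 ⇒ R_eq = 0.9122 Ω
V = I_total × R_eq = 16.40 × 0.9122 = 14.96 V
P_R1 = V² / R1 = (14.96)² / 1.80 = 124.3 W

124 W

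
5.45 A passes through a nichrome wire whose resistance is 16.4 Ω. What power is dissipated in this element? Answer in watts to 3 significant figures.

487 W

With I and R stated, P = I²R applies in one step.
P = (5.450 A)² × 16.4 Ω = 487.1 W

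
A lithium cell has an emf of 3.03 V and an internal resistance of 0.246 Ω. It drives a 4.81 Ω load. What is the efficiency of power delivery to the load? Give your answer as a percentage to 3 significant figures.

95.1 %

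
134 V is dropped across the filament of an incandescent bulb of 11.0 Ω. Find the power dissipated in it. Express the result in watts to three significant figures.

1630 W

V and R are stated; P = V²/R avoids computing the current.
P = (134 V)² / 11.0 Ω = 1632 W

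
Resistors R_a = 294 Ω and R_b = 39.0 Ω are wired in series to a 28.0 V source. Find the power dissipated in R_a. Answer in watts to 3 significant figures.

2.08 W

Since the resistors are in series they all carry the loop current I = V/R_total; the power in any one is I²R.
R_total = 294 + 39.0 = 333.0 Ω
I = V / R_total = 28.0 / 333.0 = 0.08408 A
P_R_a = I² × R_a = (0.08408)² × 294 = 2.079 W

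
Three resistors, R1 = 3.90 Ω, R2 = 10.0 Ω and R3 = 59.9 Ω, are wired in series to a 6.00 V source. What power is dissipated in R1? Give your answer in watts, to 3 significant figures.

In a series string the same current flows through every resistor — find that current, then P = I²R for the one we want.
R_total = 3.90 + 10.0 + 59.9 = 73.80 Ω
I = V / R_total = 6.00 / 73.80 = 0.08130 A
P_R1 = I² × R1 = (0.08130)² × 3.90 = 0.02578 W

0.0258 W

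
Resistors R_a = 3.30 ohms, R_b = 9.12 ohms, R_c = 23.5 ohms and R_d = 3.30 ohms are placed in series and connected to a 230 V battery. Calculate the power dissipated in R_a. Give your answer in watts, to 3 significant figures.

113 W

Every series element carries the same I. Get I from the total resistance, then P = I² × R_a.
R_total = 3.30 + 9.12 + 23.5 + 3.30 = 39.22 Ω
I = V / R_total = 230 / 39.22 = 5.864 A
P_R_a = I² × R_a = (5.864)² × 3.30 = 113.5 W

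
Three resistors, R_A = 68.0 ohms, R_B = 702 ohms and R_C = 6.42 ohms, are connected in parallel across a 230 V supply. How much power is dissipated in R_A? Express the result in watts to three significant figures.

Each parallel branch sees the full supply voltage, so P = V²/R applies directly to the target branch.
P_R_A = V² / R_A = (230)² / 68.0 Ω = 777.9 W

778 W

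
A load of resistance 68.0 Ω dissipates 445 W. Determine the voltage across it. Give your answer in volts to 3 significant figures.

174 V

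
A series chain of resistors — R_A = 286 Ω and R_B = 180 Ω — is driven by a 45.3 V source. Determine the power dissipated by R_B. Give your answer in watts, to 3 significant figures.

1.70 W

Every series element carries the same I. Get I from the total resistance, then P = I² × R_B.
R_total = 286 + 180 = 466.0 Ω
I = V / R_total = 45.3 / 466.0 = 0.09721 A
P_R_B = I² × R_B = (0.09721)² × 180 = 1.701 W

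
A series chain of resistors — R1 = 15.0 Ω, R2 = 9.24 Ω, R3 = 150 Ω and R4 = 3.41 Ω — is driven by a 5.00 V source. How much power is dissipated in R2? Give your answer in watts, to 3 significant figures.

Since the resistors are in series they all carry the loop current I = V/R_total; the power in any one is I²R.
R_total = 15.0 + 9.24 + 150 + 3.41 = 177.7 Ω
I = V / R_total = 5.00 / 177.7 = 0.02815 A
P_R2 = I² × R2 = (0.02815)² × 9.24 = 0.007320 W

0.00732 W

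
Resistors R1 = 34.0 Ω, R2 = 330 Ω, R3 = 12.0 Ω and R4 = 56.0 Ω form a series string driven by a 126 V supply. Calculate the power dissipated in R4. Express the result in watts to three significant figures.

4.76 W

The current is common to all series resistors; compute it, then apply P = I²R for the target.
R_total = 34.0 + 330 + 12.0 + 56.0 = 432.0 Ω
I = V / R_total = 126 / 432.0 = 0.2917 A
P_R4 = I² × R4 = (0.2917)² × 56.0 = 4.764 W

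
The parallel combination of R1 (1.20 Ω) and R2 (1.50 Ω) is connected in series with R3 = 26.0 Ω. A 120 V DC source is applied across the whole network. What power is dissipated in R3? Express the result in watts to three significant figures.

526 W

Collapse the R1‖R2 pair into one equivalent R_p; then R_p and R3 form a series string.
R_p = (1.20×1.50)/(1.20+1.50) = 0.6667 Ω
R_total = R_p + 26.0 = 0.6667 + 26.0 = 26.67 Ω
I = V / R_total = 120 / 26.67 = 4.500 A
All the supply current flows through R3; use P = I²R3.
P_R3 = (4.500)² × 26.0 = 526.5 W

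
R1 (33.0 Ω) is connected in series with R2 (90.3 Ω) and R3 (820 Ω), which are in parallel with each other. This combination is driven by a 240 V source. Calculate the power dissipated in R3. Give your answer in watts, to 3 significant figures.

Reduce the parallel pair to R_p first; the network is then a simple series string.
R_p = (90.3×820)/(90.3+820) = 81.34 Ω
R_total = 33.0 + 81.34 = 114.3 Ω
I = V / R_total = 240 / 114.3 = 2.099 A
Voltage across the parallel pair: V_p = I × R_p = 2.099 × 81.34 = 170.7 V
R3 sees V_p directly, so P = V_p² / R3.
P_R3 = (170.7)² / 820 = 35.55 W

35.5 W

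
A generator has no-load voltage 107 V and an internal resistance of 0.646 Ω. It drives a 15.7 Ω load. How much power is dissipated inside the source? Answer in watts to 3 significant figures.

r is in series with the load, so it carries the full circuit current — the loss in it is I²r.
I = ε / (r + R) = 107 / (0.646 + 15.7) = 6.546 A
P_int = I² r = (6.546)² × 0.646 = 27.68 W

27.7 W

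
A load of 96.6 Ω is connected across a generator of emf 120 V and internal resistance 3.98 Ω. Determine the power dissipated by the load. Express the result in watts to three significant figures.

138 W

Find the circuit current first, then P = I²R for the load (series elements share I).
I = ε / (r + R) = 120 / (3.98 + 96.6) = 1.193 A
P_load = I² R = (1.193)² × 96.6 = 137.5 W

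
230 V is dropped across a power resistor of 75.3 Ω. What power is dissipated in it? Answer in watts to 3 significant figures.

703 W

Voltage and resistance are given, so P = V²/R is the one-step route.
P = (230 V)² / 75.3 Ω = 702.5 W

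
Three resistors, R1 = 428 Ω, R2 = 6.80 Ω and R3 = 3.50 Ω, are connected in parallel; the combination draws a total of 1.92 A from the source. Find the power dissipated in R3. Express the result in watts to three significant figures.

We need the common branch voltage; get it from I_total × R_eq, then P = V²/R for the branch.
1/R_eq = 1/428 + 1/6.80 + 1/3.50 ⇒ R_eq = 2.298 Ω
V = I_total × R_eq = 1.920 × 2.298 = 4.413 V
P_R3 = V² / R3 = (4.413)² / 3.50 = 5.563 W

5.56 W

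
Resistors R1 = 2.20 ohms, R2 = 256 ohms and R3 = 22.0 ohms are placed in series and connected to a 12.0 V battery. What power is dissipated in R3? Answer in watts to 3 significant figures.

Every series element carries the same I. Get I from the total resistance, then P = I² × R3.
R_total = 2.20 + 256 + 22.0 = 280.2 Ω
I = V / R_total = 12.0 / 280.2 = 0.04283 A
P_R3 = I² × R3 = (0.04283)² × 22.0 = 0.04035 W

0.0404 W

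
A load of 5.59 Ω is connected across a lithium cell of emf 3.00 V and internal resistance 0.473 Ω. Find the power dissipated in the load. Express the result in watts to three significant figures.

1.37 W

Load and internal resistance form a series loop — compute the loop current, then the load power via I²R.
I = ε / (r + R) = 3.00 / (0.473 + 5.59) = 0.4948 A
P_load = I² R = (0.4948)² × 5.59 = 1.369 W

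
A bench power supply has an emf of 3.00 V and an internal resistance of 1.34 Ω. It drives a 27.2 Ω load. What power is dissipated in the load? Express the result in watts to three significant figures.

0.301 W

With r and R in series, I = ε/(r+R); the load dissipates I²R.
I = ε / (r + R) = 3.00 / (1.34 + 27.2) = 0.1051 A
P_load = I² R = (0.1051)² × 27.2 = 0.3005 W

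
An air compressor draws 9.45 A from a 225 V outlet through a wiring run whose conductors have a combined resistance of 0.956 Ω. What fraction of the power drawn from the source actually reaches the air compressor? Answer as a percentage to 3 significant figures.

96.0 %

The wiring run carries the full 9.45 A.
P_line = I² R_line = (9.450)² × 0.956 = 85.37 W
P_source = V I = 225 × 9.450 = 2126 W; P_load = 2041 W
η = P_load / P_source = 2041 / 2126 = 0.9598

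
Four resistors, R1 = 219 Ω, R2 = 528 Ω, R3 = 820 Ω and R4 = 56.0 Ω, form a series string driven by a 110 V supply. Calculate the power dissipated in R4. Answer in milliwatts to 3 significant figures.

257 mW

In a series string the same current flows through every resistor — find that current, then P = I²R for the one we want.
R_total = 219 + 528 + 820 + 56.0 = 1623 Ω
I = V / R_total = 110 / 1623 = 0.06778 A
P_R4 = I² × R4 = (0.06778)² × 56.0 = 0.2572 W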